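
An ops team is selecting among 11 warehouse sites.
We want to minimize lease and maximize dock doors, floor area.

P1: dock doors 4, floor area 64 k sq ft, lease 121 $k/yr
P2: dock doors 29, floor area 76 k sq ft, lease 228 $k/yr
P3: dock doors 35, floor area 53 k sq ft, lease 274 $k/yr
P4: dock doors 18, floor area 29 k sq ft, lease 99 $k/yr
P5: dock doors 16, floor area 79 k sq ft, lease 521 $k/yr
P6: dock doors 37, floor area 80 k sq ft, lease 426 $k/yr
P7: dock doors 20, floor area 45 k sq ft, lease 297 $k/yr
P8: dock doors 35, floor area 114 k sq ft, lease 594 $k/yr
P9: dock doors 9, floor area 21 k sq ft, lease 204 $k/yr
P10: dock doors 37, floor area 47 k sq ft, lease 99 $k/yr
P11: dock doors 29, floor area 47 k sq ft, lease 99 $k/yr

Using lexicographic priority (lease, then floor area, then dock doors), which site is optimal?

First minimize lease: best is 99, kept {P4, P10, P11}.
Then maximize floor area: best is 47, kept {P10, P11}.
Then maximize dock doors: best is 37, kept {P10}.

P10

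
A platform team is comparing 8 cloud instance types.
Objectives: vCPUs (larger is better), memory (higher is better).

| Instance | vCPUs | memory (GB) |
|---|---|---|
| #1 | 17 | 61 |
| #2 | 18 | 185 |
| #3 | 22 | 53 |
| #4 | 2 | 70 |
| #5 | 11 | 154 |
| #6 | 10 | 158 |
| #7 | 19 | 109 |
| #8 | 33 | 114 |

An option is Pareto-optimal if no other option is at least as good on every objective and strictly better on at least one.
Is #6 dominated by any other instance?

Yes

#2 vs #6: vCPUs 18≥10, memory 185≥158 — #2 is at least as good on every objective and strictly better on at least one, so #2 dominates #6.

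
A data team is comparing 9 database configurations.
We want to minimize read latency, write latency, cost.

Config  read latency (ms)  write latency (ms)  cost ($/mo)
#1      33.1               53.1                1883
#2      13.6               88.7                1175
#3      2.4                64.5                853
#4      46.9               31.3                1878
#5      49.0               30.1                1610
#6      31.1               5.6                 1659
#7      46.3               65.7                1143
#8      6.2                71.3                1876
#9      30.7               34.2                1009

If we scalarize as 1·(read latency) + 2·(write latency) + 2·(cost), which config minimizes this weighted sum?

#3

#1: 1·33.1 + 2·53.1 + 2·1883 = 3905.3
#2: 1·13.6 + 2·88.7 + 2·1175 = 2541.0
#3: 1·2.4 + 2·64.5 + 2·853 = 1837.4
#4: 1·46.9 + 2·31.3 + 2·1878 = 3865.5
#5: 1·49.0 + 2·30.1 + 2·1610 = 3329.2
#6: 1·31.1 + 2·5.6 + 2·1659 = 3360.3
#7: 1·46.3 + 2·65.7 + 2·1143 = 2463.7
#8: 1·6.2 + 2·71.3 + 2·1876 = 3900.8
#9: 1·30.7 + 2·34.2 + 2·1009 = 2117.1
Lowest: #3 at 1837.4.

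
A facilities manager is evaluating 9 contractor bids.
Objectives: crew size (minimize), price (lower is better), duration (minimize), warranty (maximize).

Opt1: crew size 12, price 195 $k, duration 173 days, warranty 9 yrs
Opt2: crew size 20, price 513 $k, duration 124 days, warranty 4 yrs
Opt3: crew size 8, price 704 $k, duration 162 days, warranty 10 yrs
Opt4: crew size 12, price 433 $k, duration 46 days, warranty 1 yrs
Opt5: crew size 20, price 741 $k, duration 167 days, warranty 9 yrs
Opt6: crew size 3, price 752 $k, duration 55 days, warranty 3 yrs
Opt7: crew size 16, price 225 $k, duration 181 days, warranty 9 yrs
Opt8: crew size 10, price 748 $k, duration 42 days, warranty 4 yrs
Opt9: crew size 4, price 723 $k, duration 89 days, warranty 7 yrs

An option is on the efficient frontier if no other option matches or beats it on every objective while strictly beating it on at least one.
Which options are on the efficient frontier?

Opt1: not dominated (best price).
Opt2: not dominated.
Opt3: not dominated (best warranty).
Opt4: not dominated.
Opt5: dominated by Opt3 (crew size 8≤20, price 704≤741, duration 162≤167, warranty 10≥9).
Opt6: not dominated (best crew size).
Opt7: dominated by Opt1 (crew size 12≤16, price 195≤225, duration 173≤181, warranty 9≥9).
Opt8: not dominated (best duration).
Opt9: not dominated.

Opt1, Opt2, Opt3, Opt4, Opt6, Opt8, Opt9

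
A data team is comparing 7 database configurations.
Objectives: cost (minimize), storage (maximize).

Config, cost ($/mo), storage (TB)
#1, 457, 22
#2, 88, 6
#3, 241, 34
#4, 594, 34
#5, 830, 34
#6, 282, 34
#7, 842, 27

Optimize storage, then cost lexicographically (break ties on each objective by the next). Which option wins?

First maximize storage: best is 34, kept {#3, #4, #5, #6}.
Then minimize cost: best is 241, kept {#3}.

#3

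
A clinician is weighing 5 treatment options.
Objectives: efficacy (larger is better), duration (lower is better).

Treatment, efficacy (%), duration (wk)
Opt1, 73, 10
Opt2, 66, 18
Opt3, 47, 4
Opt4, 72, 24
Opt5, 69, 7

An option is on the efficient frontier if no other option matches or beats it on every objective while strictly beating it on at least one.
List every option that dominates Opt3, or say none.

none

Opt1: worse on duration (10 vs 4).
Opt2: worse on duration (18 vs 4).
Opt4: worse on duration (24 vs 4).
Opt5: worse on duration (7 vs 4).
No option dominates Opt3.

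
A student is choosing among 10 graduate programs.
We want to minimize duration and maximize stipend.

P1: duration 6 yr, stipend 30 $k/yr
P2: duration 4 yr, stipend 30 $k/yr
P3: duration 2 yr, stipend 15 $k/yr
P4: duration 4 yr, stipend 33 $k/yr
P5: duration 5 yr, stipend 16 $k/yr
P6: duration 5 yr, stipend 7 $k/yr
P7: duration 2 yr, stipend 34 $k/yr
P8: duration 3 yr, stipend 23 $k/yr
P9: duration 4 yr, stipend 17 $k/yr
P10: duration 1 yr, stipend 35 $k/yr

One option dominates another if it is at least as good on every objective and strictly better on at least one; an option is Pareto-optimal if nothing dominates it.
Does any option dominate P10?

P1: worse on duration (6 vs 1).
P2: worse on duration (4 vs 1).
P3: worse on duration (2 vs 1).
P4: worse on duration (4 vs 1).
P5: worse on duration (5 vs 1).
P6: worse on duration (5 vs 1).
P7: worse on duration (2 vs 1).
P8: worse on duration (3 vs 1).
P9: worse on duration (4 vs 1).
No option is at least as good as P10 on every objective and strictly better on one.

No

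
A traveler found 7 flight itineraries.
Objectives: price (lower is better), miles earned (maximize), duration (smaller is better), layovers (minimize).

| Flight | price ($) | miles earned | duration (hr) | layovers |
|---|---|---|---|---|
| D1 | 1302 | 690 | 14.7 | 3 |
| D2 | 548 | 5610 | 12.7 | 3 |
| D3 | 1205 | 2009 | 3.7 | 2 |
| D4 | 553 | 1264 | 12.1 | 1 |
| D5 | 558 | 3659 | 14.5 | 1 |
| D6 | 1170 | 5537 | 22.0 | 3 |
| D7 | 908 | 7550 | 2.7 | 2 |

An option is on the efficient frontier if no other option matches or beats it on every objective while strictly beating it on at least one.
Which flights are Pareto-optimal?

D2, D4, D5, D7

D1: dominated by D2 (price 548≤1302, miles earned 5610≥690, duration 12.7≤14.7, layovers 3≤3).
D2: not dominated (best price).
D3: dominated by D7 (price 908≤1205, miles earned 7550≥2009, duration 2.7≤3.7, layovers 2≤2).
D4: not dominated.
D5: not dominated.
D6: dominated by D2 (price 548≤1170, miles earned 5610≥5537, duration 12.7≤22.0, layovers 3≤3).
D7: not dominated (best miles earned).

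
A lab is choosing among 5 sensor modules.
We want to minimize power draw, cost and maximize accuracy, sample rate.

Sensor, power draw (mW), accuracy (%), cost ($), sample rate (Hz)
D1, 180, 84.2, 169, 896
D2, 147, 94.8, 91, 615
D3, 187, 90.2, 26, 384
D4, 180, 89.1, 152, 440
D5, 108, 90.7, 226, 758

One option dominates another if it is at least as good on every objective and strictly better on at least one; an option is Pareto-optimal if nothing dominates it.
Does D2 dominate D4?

Yes

D2 vs D4: power draw 147≤180, accuracy 94.8≥89.1, cost 91≤152, sample rate 615≥440 — D2 is at least as good on every objective with at least one strict improvement.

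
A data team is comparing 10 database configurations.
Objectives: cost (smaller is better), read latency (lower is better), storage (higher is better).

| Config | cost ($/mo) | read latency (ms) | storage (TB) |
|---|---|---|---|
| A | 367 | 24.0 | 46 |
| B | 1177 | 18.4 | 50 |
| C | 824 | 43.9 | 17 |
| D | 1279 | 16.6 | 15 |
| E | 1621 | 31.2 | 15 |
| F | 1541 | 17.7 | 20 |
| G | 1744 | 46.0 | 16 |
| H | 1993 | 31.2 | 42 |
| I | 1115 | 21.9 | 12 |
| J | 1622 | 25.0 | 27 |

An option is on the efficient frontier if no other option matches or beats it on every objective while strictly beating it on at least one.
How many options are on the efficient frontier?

A: not dominated (best cost).
B: not dominated (best storage).
C: dominated by A (cost 367≤824, read latency 24.0≤43.9, storage 46≥17).
D: not dominated (best read latency).
E: dominated by A (cost 367≤1621, read latency 24.0≤31.2, storage 46≥15).
F: not dominated.
G: dominated by A (cost 367≤1744, read latency 24.0≤46.0, storage 46≥16).
H: dominated by A (cost 367≤1993, read latency 24.0≤31.2, storage 46≥42).
I: not dominated.
J: dominated by A (cost 367≤1622, read latency 24.0≤25.0, storage 46≥27).
Pareto-optimal: A, B, D, F, I → 5.

5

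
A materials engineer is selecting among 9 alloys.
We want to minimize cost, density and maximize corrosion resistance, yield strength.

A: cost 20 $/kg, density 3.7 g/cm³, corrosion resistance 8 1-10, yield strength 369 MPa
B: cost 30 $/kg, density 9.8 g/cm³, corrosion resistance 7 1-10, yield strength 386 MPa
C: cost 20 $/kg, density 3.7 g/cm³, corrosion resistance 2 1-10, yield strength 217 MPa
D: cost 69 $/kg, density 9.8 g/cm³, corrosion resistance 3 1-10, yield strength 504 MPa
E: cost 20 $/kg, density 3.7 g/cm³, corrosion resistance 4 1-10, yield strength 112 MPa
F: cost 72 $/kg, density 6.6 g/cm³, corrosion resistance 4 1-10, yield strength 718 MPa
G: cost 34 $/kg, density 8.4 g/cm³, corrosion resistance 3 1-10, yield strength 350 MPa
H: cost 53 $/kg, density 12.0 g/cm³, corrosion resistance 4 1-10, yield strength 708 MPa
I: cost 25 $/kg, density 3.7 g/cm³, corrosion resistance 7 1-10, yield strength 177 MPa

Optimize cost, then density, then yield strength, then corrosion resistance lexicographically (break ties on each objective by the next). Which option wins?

First minimize cost: best is 20, kept {A, C, E}.
Then minimize density: best is 3.7, kept {A, C, E}.
Then maximize yield strength: best is 369, kept {A}.

A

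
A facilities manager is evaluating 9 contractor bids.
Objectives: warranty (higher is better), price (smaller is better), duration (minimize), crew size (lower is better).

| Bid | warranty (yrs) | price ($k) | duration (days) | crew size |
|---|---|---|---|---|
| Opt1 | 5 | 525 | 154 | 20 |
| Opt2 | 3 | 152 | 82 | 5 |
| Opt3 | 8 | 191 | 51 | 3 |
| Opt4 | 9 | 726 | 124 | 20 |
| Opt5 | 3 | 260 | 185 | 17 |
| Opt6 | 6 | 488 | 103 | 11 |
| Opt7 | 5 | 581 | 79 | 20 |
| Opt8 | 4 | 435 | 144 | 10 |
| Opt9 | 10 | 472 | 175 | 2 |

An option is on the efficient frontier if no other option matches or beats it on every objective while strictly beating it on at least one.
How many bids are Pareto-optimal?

Opt1: dominated by Opt3 (warranty 8≥5, price 191≤525, duration 51≤154, crew size 3≤20).
Opt2: not dominated (best price).
Opt3: not dominated (best duration).
Opt4: not dominated.
Opt5: dominated by Opt2 (warranty 3≥3, price 152≤260, duration 82≤185, crew size 5≤17).
Opt6: dominated by Opt3 (warranty 8≥6, price 191≤488, duration 51≤103, crew size 3≤11).
Opt7: dominated by Opt3 (warranty 8≥5, price 191≤581, duration 51≤79, crew size 3≤20).
Opt8: dominated by Opt3 (warranty 8≥4, price 191≤435, duration 51≤144, crew size 3≤10).
Opt9: not dominated (best warranty).
Pareto-optimal: Opt2, Opt3, Opt4, Opt9 → 4.

4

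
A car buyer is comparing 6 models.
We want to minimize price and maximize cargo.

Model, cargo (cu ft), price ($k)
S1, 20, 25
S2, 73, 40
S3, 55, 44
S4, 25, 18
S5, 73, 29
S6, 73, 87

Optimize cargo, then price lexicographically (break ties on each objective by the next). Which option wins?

First maximize cargo: best is 73, kept {S2, S5, S6}.
Then minimize price: best is 29, kept {S5}.

S5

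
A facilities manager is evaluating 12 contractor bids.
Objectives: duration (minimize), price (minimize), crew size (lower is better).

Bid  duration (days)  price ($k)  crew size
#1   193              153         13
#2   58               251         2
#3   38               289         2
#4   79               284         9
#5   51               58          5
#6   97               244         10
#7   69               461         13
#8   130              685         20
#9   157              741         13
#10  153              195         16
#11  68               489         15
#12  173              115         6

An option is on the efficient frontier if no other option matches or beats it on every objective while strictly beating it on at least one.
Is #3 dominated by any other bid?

No

#1: worse on duration (193 vs 38).
#2: worse on duration (58 vs 38).
#4: worse on duration (79 vs 38).
#5: worse on duration (51 vs 38).
#6: worse on duration (97 vs 38).
#7: worse on duration (69 vs 38).
#8: worse on duration (130 vs 38).
#9: worse on duration (157 vs 38).
#10: worse on duration (153 vs 38).
#11: worse on duration (68 vs 38).
#12: worse on duration (173 vs 38).
No option is at least as good as #3 on every objective and strictly better on one.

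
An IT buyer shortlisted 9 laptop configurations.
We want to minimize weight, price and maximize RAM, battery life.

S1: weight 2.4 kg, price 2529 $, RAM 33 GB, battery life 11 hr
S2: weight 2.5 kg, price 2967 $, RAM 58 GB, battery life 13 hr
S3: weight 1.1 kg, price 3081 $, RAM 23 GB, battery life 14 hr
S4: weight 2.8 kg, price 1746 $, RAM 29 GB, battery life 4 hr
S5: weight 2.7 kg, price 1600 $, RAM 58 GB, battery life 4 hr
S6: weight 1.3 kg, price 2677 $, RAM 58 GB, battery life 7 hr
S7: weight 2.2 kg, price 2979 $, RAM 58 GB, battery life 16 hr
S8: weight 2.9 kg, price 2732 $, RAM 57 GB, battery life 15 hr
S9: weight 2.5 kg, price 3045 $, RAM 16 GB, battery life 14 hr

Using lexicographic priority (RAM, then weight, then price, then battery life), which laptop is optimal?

First maximize RAM: best is 58, kept {S2, S5, S6, S7}.
Then minimize weight: best is 1.3, kept {S6}.

S6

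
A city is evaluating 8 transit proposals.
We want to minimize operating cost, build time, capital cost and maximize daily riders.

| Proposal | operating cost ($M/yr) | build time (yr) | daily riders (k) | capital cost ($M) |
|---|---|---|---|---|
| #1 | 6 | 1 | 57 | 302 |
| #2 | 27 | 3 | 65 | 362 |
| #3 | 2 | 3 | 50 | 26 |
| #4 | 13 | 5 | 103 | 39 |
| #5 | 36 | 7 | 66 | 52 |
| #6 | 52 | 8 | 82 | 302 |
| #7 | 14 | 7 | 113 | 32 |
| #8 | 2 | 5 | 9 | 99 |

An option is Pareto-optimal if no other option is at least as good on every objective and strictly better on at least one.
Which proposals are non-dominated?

#1, #2, #3, #4, #7

#1: not dominated (best build time).
#2: not dominated.
#3: not dominated (best capital cost).
#4: not dominated.
#5: dominated by #4 (operating cost 13≤36, build time 5≤7, daily riders 103≥66, capital cost 39≤52).
#6: dominated by #4 (operating cost 13≤52, build time 5≤8, daily riders 103≥82, capital cost 39≤302).
#7: not dominated (best daily riders).
#8: dominated by #3 (operating cost 2≤2, build time 3≤5, daily riders 50≥9, capital cost 26≤99).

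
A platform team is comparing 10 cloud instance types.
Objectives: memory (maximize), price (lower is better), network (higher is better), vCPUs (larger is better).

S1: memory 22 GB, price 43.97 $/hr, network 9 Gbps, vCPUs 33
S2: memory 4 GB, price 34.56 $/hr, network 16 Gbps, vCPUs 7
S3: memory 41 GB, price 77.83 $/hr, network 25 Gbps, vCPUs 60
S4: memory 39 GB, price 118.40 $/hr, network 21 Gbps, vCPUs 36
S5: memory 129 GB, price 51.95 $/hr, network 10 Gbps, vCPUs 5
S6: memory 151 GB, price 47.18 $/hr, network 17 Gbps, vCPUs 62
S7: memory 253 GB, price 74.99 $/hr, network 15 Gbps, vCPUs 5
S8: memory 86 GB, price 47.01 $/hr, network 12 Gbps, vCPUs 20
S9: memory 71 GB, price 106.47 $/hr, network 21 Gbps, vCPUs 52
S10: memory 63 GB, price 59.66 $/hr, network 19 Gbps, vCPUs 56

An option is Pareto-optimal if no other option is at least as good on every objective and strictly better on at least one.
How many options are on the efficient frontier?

S1: not dominated.
S2: not dominated (best price).
S3: not dominated (best network).
S4: dominated by S3 (memory 41≥39, price 77.83≤118.40, network 25≥21, vCPUs 60≥36).
S5: dominated by S6 (memory 151≥129, price 47.18≤51.95, network 17≥10, vCPUs 62≥5).
S6: not dominated (best vCPUs).
S7: not dominated (best memory).
S8: not dominated.
S9: not dominated.
S10: not dominated.
Pareto-optimal: S1, S2, S3, S6, S7, S8, S9, S10 → 8.

8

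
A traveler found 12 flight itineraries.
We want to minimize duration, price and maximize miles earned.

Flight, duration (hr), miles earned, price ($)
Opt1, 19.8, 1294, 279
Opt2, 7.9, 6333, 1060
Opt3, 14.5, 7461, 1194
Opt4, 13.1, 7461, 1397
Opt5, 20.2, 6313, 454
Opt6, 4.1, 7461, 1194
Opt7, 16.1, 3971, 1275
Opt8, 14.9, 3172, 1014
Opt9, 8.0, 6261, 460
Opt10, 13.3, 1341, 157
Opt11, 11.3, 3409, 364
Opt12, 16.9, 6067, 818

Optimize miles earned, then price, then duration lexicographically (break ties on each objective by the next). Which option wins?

First maximize miles earned: best is 7461, kept {Opt3, Opt4, Opt6}.
Then minimize price: best is 1194, kept {Opt3, Opt6}.
Then minimize duration: best is 4.1, kept {Opt6}.

Opt6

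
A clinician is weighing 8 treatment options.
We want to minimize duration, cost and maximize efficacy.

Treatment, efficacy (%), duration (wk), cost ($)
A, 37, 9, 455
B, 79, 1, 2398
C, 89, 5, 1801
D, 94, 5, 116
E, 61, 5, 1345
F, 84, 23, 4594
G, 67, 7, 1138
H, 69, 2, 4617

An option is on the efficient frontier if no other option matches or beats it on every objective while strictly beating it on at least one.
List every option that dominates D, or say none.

A: worse on efficacy (37 vs 94).
B: worse on efficacy (79 vs 94).
C: worse on efficacy (89 vs 94).
E: worse on efficacy (61 vs 94).
F: worse on efficacy (84 vs 94).
G: worse on efficacy (67 vs 94).
H: worse on efficacy (69 vs 94).
No option dominates D.

none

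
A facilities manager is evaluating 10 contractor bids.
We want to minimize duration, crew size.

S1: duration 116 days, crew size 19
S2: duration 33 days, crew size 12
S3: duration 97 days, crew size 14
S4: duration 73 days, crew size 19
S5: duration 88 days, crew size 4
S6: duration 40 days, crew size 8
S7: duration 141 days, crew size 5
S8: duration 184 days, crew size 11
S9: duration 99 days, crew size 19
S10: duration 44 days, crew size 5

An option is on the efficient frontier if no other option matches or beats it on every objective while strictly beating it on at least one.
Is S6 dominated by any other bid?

No

S1: worse on duration (116 vs 40).
S2: worse on crew size (12 vs 8).
S3: worse on duration (97 vs 40).
S4: worse on duration (73 vs 40).
S5: worse on duration (88 vs 40).
S7: worse on duration (141 vs 40).
S8: worse on duration (184 vs 40).
S9: worse on duration (99 vs 40).
S10: worse on duration (44 vs 40).
No option is at least as good as S6 on every objective and strictly better on one.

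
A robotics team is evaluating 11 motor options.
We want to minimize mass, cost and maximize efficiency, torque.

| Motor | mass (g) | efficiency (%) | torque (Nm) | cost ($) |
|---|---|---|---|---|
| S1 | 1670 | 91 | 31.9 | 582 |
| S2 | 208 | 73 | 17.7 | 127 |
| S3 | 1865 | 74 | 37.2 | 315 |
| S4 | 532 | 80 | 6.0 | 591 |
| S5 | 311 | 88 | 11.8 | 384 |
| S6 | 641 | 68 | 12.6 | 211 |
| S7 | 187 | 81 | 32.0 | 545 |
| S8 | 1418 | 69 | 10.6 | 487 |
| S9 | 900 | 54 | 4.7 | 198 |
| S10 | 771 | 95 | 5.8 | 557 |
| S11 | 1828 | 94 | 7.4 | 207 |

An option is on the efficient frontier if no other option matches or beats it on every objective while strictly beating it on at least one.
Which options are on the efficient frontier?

S1, S2, S3, S5, S7, S10, S11

S1: not dominated.
S2: not dominated (best cost).
S3: not dominated (best torque).
S4: dominated by S5 (mass 311≤532, efficiency 88≥80, torque 11.8≥6.0, cost 384≤591).
S5: not dominated.
S6: dominated by S2 (mass 208≤641, efficiency 73≥68, torque 17.7≥12.6, cost 127≤211).
S7: not dominated (best mass).
S8: dominated by S2 (mass 208≤1418, efficiency 73≥69, torque 17.7≥10.6, cost 127≤487).
S9: dominated by S2 (mass 208≤900, efficiency 73≥54, torque 17.7≥4.7, cost 127≤198).
S10: not dominated (best efficiency).
S11: not dominated.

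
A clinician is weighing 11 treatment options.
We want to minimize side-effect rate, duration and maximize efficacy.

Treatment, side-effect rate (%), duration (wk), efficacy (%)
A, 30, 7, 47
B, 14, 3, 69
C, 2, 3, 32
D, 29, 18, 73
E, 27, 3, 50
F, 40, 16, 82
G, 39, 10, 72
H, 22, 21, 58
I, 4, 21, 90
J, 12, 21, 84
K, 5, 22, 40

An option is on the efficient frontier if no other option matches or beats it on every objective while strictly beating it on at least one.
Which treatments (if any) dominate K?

I: side-effect rate 4≤5, duration 21≤22, efficacy 90≥40 — dominates K.
Others (A, B, C, D, E, F, G, H, J) are each worse than K on at least one objective.

I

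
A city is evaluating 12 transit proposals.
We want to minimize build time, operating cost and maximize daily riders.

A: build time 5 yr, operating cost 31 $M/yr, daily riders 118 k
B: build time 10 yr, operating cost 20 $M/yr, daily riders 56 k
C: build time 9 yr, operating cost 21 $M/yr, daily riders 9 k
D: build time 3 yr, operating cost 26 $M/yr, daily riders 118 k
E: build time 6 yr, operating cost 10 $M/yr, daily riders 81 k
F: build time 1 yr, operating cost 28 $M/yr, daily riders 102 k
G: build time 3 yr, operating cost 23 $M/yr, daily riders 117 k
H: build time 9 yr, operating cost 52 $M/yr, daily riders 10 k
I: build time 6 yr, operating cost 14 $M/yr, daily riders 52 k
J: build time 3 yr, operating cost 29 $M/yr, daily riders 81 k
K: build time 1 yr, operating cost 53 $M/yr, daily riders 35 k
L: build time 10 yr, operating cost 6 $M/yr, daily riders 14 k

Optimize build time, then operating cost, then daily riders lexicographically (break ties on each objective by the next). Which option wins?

F

First minimize build time: best is 1, kept {F, K}.
Then minimize operating cost: best is 28, kept {F}.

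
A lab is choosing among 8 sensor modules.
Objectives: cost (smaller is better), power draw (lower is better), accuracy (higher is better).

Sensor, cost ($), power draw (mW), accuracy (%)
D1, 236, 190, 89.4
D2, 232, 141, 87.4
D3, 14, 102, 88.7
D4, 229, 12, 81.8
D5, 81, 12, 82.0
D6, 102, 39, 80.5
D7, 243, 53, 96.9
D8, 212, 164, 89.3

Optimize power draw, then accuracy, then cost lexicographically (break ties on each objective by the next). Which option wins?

First minimize power draw: best is 12, kept {D4, D5}.
Then maximize accuracy: best is 82.0, kept {D5}.

D5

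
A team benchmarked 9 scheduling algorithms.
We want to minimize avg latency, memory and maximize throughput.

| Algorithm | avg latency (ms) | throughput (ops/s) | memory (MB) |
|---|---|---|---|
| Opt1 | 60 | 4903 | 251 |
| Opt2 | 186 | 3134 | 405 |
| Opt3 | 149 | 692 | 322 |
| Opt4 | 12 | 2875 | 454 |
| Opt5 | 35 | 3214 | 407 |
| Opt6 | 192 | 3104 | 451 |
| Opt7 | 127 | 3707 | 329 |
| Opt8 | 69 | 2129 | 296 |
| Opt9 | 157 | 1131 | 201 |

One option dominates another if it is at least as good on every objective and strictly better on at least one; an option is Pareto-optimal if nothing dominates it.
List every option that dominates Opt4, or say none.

none

Opt1: worse on avg latency (60 vs 12).
Opt2: worse on avg latency (186 vs 12).
Opt3: worse on avg latency (149 vs 12).
Opt5: worse on avg latency (35 vs 12).
Opt6: worse on avg latency (192 vs 12).
Opt7: worse on avg latency (127 vs 12).
Opt8: worse on avg latency (69 vs 12).
Opt9: worse on avg latency (157 vs 12).
No option dominates Opt4.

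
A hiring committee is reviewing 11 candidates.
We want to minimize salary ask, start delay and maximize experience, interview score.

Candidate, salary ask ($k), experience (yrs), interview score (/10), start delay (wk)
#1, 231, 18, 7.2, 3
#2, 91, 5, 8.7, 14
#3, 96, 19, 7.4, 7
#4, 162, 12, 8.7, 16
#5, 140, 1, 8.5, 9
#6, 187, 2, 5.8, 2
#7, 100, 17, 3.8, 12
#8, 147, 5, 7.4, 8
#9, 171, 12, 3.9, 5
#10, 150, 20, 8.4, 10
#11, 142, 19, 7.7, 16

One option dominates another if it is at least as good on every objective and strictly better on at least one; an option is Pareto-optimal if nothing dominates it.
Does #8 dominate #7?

No

#8 vs #7: #8 is worse on salary ask (147 vs 100), so it does not dominate #7.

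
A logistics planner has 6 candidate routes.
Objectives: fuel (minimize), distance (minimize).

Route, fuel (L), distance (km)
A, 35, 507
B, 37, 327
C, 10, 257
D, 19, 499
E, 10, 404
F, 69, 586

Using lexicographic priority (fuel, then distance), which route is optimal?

First minimize fuel: best is 10, kept {C, E}.
Then minimize distance: best is 257, kept {C}.

C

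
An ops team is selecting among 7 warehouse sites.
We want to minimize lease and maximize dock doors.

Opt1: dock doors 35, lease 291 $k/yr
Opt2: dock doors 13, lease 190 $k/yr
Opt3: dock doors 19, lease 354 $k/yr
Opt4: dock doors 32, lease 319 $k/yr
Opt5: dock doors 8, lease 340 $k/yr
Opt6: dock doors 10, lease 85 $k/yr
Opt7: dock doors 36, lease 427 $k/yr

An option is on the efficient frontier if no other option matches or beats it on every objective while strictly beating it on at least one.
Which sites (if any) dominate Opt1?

none

Opt2: worse on dock doors (13 vs 35).
Opt3: worse on dock doors (19 vs 35).
Opt4: worse on dock doors (32 vs 35).
Opt5: worse on dock doors (8 vs 35).
Opt6: worse on dock doors (10 vs 35).
Opt7: worse on lease (427 vs 291).
No option dominates Opt1.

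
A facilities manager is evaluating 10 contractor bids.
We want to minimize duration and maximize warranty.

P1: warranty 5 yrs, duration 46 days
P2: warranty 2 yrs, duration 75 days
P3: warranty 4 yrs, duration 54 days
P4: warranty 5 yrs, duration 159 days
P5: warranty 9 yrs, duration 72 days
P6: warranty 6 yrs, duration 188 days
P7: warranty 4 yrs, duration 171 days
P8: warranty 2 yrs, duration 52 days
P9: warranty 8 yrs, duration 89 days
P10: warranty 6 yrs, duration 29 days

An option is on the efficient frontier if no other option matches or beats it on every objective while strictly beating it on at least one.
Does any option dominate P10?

No

P1: worse on warranty (5 vs 6).
P2: worse on warranty (2 vs 6).
P3: worse on warranty (4 vs 6).
P4: worse on warranty (5 vs 6).
P5: worse on duration (72 vs 29).
P6: worse on duration (188 vs 29).
P7: worse on warranty (4 vs 6).
P8: worse on warranty (2 vs 6).
P9: worse on duration (89 vs 29).
No option is at least as good as P10 on every objective and strictly better on one.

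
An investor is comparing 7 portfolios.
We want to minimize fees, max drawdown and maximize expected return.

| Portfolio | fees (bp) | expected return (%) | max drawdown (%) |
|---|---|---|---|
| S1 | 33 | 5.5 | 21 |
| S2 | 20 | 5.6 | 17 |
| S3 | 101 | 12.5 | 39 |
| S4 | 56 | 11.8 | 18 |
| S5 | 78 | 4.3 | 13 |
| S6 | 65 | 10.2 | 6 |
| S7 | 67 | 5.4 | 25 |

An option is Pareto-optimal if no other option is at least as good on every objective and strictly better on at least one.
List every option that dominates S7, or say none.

S1, S2, S4, S6

S1: fees 33≤67, expected return 5.5≥5.4, max drawdown 21≤25 — dominates S7.
S2: fees 20≤67, expected return 5.6≥5.4, max drawdown 17≤25 — dominates S7.
S4: fees 56≤67, expected return 11.8≥5.4, max drawdown 18≤25 — dominates S7.
S6: fees 65≤67, expected return 10.2≥5.4, max drawdown 6≤25 — dominates S7.
Others (S3, S5) are each worse than S7 on at least one objective.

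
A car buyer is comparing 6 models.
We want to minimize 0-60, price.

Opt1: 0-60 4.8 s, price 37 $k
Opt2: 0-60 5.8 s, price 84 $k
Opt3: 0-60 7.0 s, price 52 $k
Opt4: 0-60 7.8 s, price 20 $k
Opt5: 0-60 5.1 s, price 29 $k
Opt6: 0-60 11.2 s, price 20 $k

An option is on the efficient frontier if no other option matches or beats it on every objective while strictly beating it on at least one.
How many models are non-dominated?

Opt1: not dominated (best 0-60).
Opt2: dominated by Opt1 (0-60 4.8≤5.8, price 37≤84).
Opt3: dominated by Opt1 (0-60 4.8≤7.0, price 37≤52).
Opt4: not dominated.
Opt5: not dominated.
Opt6: dominated by Opt4 (0-60 7.8≤11.2, price 20≤20).
Pareto-optimal: Opt1, Opt4, Opt5 → 3.

3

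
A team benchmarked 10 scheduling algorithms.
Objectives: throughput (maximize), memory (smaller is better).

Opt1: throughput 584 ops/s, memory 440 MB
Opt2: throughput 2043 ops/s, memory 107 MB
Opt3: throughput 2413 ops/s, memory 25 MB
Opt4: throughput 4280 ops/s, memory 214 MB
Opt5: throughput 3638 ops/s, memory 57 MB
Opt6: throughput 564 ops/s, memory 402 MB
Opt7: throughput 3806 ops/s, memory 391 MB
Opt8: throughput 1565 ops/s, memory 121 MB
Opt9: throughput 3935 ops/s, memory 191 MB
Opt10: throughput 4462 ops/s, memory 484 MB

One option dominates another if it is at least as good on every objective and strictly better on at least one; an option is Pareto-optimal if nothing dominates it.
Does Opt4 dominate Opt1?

Opt4 vs Opt1: throughput 4280≥584, memory 214≤440 — Opt4 is at least as good on every objective with at least one strict improvement.

Yes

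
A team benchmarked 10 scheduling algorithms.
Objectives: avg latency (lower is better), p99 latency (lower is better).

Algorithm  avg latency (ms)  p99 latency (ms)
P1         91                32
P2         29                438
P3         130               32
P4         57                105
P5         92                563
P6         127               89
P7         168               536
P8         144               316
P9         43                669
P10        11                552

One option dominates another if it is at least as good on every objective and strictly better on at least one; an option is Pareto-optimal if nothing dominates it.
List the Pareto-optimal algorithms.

P1: not dominated.
P2: not dominated.
P3: dominated by P1 (avg latency 91≤130, p99 latency 32≤32).
P4: not dominated.
P5: dominated by P1 (avg latency 91≤92, p99 latency 32≤563).
P6: dominated by P1 (avg latency 91≤127, p99 latency 32≤89).
P7: dominated by P1 (avg latency 91≤168, p99 latency 32≤536).
P8: dominated by P1 (avg latency 91≤144, p99 latency 32≤316).
P9: dominated by P2 (avg latency 29≤43, p99 latency 438≤669).
P10: not dominated (best avg latency).

P1, P2, P4, P10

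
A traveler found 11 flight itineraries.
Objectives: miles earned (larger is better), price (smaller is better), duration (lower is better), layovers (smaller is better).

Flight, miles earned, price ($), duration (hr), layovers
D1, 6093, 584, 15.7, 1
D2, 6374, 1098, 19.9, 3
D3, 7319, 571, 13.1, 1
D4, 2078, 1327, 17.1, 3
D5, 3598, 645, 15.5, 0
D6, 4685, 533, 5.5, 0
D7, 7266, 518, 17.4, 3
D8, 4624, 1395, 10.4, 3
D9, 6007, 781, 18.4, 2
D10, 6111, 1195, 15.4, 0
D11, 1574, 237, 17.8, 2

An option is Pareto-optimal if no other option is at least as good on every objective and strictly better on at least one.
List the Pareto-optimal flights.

D1: dominated by D3 (miles earned 7319≥6093, price 571≤584, duration 13.1≤15.7, layovers 1≤1).
D2: dominated by D3 (miles earned 7319≥6374, price 571≤1098, duration 13.1≤19.9, layovers 1≤3).
D3: not dominated (best miles earned).
D4: dominated by D1 (miles earned 6093≥2078, price 584≤1327, duration 15.7≤17.1, layovers 1≤3).
D5: dominated by D6 (miles earned 4685≥3598, price 533≤645, duration 5.5≤15.5, layovers 0≤0).
D6: not dominated (best duration).
D7: not dominated.
D8: dominated by D6 (miles earned 4685≥4624, price 533≤1395, duration 5.5≤10.4, layovers 0≤3).
D9: dominated by D1 (miles earned 6093≥6007, price 584≤781, duration 15.7≤18.4, layovers 1≤2).
D10: not dominated.
D11: not dominated (best price).

D3, D6, D7, D10, D11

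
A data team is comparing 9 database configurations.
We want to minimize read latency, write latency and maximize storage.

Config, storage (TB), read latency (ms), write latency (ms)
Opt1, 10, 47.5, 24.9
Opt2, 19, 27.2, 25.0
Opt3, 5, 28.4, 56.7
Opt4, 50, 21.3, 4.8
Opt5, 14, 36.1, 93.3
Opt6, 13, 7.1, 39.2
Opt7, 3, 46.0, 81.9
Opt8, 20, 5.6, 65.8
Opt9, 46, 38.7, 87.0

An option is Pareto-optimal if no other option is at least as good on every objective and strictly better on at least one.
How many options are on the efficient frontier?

3

Opt1: dominated by Opt4 (storage 50≥10, read latency 21.3≤47.5, write latency 4.8≤24.9).
Opt2: dominated by Opt4 (storage 50≥19, read latency 21.3≤27.2, write latency 4.8≤25.0).
Opt3: dominated by Opt2 (storage 19≥5, read latency 27.2≤28.4, write latency 25.0≤56.7).
Opt4: not dominated (best storage).
Opt5: dominated by Opt2 (storage 19≥14, read latency 27.2≤36.1, write latency 25.0≤93.3).
Opt6: not dominated.
Opt7: dominated by Opt2 (storage 19≥3, read latency 27.2≤46.0, write latency 25.0≤81.9).
Opt8: not dominated (best read latency).
Opt9: dominated by Opt4 (storage 50≥46, read latency 21.3≤38.7, write latency 4.8≤87.0).
Pareto-optimal: Opt4, Opt6, Opt8 → 3.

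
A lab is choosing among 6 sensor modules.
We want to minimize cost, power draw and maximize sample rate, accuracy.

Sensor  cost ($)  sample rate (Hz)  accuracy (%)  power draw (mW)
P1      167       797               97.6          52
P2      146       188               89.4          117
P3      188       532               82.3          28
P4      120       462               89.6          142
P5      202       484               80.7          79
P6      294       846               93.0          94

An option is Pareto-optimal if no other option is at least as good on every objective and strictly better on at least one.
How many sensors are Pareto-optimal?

5

P1: not dominated (best accuracy).
P2: not dominated.
P3: not dominated (best power draw).
P4: not dominated (best cost).
P5: dominated by P1 (cost 167≤202, sample rate 797≥484, accuracy 97.6≥80.7, power draw 52≤79).
P6: not dominated (best sample rate).
Pareto-optimal: P1, P2, P3, P4, P6 → 5.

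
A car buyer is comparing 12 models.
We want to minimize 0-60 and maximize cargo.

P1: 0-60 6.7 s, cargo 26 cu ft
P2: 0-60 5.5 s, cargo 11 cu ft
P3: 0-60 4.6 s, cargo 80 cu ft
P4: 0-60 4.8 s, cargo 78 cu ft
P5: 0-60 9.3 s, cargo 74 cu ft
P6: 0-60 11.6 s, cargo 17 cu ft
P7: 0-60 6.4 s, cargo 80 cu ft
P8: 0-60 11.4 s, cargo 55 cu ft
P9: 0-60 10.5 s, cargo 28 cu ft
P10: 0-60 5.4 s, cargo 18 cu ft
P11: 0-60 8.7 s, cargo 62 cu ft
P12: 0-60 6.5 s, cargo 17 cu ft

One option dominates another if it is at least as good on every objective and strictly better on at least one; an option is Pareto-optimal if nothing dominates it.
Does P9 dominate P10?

No

P9 vs P10: P9 is worse on 0-60 (10.5 vs 5.4), so it does not dominate P10.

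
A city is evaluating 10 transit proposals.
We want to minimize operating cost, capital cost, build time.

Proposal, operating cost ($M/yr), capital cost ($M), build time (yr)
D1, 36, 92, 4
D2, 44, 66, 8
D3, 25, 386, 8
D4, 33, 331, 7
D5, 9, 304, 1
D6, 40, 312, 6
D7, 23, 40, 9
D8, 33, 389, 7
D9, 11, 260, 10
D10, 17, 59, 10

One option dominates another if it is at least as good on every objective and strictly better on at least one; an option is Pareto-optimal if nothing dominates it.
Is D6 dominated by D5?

Yes

D5 vs D6: operating cost 9≤40, capital cost 304≤312, build time 1≤6 — D5 is at least as good on every objective with at least one strict improvement.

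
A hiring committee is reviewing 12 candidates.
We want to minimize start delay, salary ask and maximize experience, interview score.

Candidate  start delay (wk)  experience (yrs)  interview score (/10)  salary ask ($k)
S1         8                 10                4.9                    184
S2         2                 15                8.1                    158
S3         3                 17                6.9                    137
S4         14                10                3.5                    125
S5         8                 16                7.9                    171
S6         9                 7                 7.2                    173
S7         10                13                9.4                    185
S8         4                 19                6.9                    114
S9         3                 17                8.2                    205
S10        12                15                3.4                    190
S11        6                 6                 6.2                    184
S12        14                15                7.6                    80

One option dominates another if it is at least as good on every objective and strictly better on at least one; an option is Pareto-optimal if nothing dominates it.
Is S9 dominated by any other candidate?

No

S1: worse on start delay (8 vs 3).
S2: worse on experience (15 vs 17).
S3: worse on interview score (6.9 vs 8.2).
S4: worse on start delay (14 vs 3).
S5: worse on start delay (8 vs 3).
S6: worse on start delay (9 vs 3).
S7: worse on start delay (10 vs 3).
S8: worse on start delay (4 vs 3).
S10: worse on start delay (12 vs 3).
S11: worse on start delay (6 vs 3).
S12: worse on start delay (14 vs 3).
No option is at least as good as S9 on every objective and strictly better on one.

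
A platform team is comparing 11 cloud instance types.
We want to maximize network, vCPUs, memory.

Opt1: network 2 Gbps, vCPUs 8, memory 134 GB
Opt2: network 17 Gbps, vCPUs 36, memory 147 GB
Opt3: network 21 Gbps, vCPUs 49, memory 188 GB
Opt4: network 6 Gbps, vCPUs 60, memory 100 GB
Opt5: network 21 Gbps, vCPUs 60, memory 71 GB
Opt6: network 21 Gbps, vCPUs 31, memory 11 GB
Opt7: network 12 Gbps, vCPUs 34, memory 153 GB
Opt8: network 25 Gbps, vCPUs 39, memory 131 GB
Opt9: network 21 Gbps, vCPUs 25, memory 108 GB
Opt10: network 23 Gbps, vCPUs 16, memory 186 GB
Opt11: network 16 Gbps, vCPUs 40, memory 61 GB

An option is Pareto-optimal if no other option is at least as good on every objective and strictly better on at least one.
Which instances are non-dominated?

Opt3, Opt4, Opt5, Opt8, Opt10

Opt1: dominated by Opt2 (network 17≥2, vCPUs 36≥8, memory 147≥134).
Opt2: dominated by Opt3 (network 21≥17, vCPUs 49≥36, memory 188≥147).
Opt3: not dominated (best memory).
Opt4: not dominated.
Opt5: not dominated.
Opt6: dominated by Opt3 (network 21≥21, vCPUs 49≥31, memory 188≥11).
Opt7: dominated by Opt3 (network 21≥12, vCPUs 49≥34, memory 188≥153).
Opt8: not dominated (best network).
Opt9: dominated by Opt3 (network 21≥21, vCPUs 49≥25, memory 188≥108).
Opt10: not dominated.
Opt11: dominated by Opt3 (network 21≥16, vCPUs 49≥40, memory 188≥61).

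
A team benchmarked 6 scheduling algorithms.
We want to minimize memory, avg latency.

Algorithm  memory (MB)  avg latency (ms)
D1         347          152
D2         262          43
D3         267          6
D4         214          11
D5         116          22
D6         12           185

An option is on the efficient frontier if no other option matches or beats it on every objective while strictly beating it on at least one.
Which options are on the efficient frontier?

D3, D4, D5, D6

D1: dominated by D2 (memory 262≤347, avg latency 43≤152).
D2: dominated by D4 (memory 214≤262, avg latency 11≤43).
D3: not dominated (best avg latency).
D4: not dominated.
D5: not dominated.
D6: not dominated (best memory).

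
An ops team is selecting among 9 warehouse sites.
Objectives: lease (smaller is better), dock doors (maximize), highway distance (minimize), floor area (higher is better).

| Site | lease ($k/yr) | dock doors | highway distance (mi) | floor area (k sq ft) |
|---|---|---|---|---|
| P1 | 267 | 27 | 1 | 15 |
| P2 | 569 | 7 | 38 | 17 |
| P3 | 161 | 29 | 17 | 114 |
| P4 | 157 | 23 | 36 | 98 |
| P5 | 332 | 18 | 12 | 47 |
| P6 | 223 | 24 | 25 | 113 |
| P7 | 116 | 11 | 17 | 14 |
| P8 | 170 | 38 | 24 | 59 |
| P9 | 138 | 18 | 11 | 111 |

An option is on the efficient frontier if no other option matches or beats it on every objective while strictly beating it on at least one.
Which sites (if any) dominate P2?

P3: lease 161≤569, dock doors 29≥7, highway distance 17≤38, floor area 114≥17 — dominates P2.
P4: lease 157≤569, dock doors 23≥7, highway distance 36≤38, floor area 98≥17 — dominates P2.
P5: lease 332≤569, dock doors 18≥7, highway distance 12≤38, floor area 47≥17 — dominates P2.
P6: lease 223≤569, dock doors 24≥7, highway distance 25≤38, floor area 113≥17 — dominates P2.
P8: lease 170≤569, dock doors 38≥7, highway distance 24≤38, floor area 59≥17 — dominates P2.
P9: lease 138≤569, dock doors 18≥7, highway distance 11≤38, floor area 111≥17 — dominates P2.
Others (P1, P7) are each worse than P2 on at least one objective.

P3, P4, P5, P6, P8, P9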